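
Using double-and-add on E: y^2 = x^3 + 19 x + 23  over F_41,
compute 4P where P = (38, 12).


k = 4 = 100_2 (binary, LSB first: 001)
Double-and-add from P = (38, 12):
  bit 0 = 0: acc unchanged = O
  bit 1 = 0: acc unchanged = O
  bit 2 = 1: acc = O + (35, 29) = (35, 29)

4P = (35, 29)


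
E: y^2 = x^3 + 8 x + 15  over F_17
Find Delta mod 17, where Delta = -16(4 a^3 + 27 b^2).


4 a^3 + 27 b^2 = 4*8^3 + 27*15^2 = 2048 + 6075 = 8123
Delta = -16 * (8123) = -129968
Delta mod 17 = 14

Delta = 14 (mod 17)


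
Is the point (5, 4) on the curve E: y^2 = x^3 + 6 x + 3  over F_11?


Check whether y^2 = x^3 + 6 x + 3 (mod 11) for (x, y) = (5, 4).
LHS: y^2 = 4^2 mod 11 = 5
RHS: x^3 + 6 x + 3 = 5^3 + 6*5 + 3 mod 11 = 4
LHS != RHS

No, not on the curve


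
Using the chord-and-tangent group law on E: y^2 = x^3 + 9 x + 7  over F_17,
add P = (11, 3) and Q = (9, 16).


P != Q, so use the chord formula.
s = (y2 - y1) / (x2 - x1) = (13) / (15) mod 17 = 2
x3 = s^2 - x1 - x2 mod 17 = 2^2 - 11 - 9 = 1
y3 = s (x1 - x3) - y1 mod 17 = 2 * (11 - 1) - 3 = 0

P + Q = (1, 0)


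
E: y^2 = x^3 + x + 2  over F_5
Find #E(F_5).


For each x in F_5, count y with y^2 = x^3 + 1 x + 2 mod 5:
  x = 1: RHS = 4, y in [2, 3]  -> 2 point(s)
  x = 4: RHS = 0, y in [0]  -> 1 point(s)
Affine points: 3. Add the point at infinity: total = 4.

#E(F_5) = 4


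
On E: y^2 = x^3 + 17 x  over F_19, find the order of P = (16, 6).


Compute successive multiples of P until we hit O:
  1P = (16, 6)
  2P = (11, 6)
  3P = (11, 13)
  4P = (16, 13)
  5P = O

ord(P) = 5


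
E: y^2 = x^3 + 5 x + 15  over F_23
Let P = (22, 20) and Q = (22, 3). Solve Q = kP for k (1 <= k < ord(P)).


Enumerate multiples of P until we hit Q = (22, 3):
  1P = (22, 20)
  2P = (14, 0)
  3P = (22, 3)
Match found at i = 3.

k = 3


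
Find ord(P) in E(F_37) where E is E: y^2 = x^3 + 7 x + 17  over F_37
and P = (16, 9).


Compute successive multiples of P until we hit O:
  1P = (16, 9)
  2P = (21, 8)
  3P = (3, 18)
  4P = (6, 4)
  5P = (6, 33)
  6P = (3, 19)
  7P = (21, 29)
  8P = (16, 28)
  ... (continuing to 9P)
  9P = O

ord(P) = 9


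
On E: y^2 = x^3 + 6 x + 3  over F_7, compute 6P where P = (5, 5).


k = 6 = 110_2 (binary, LSB first: 011)
Double-and-add from P = (5, 5):
  bit 0 = 0: acc unchanged = O
  bit 1 = 1: acc = O + (5, 2) = (5, 2)
  bit 2 = 1: acc = (5, 2) + (5, 5) = O

6P = O


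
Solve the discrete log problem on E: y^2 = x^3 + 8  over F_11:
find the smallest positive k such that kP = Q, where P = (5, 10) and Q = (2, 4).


Enumerate multiples of P until we hit Q = (2, 4):
  1P = (5, 10)
  2P = (2, 4)
Match found at i = 2.

k = 2


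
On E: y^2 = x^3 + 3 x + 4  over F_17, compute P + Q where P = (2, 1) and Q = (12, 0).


P != Q, so use the chord formula.
s = (y2 - y1) / (x2 - x1) = (16) / (10) mod 17 = 5
x3 = s^2 - x1 - x2 mod 17 = 5^2 - 2 - 12 = 11
y3 = s (x1 - x3) - y1 mod 17 = 5 * (2 - 11) - 1 = 5

P + Q = (11, 5)


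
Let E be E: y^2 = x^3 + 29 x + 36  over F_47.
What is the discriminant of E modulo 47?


4 a^3 + 27 b^2 = 4*29^3 + 27*36^2 = 97556 + 34992 = 132548
Delta = -16 * (132548) = -2120768
Delta mod 47 = 13

Delta = 13 (mod 47)


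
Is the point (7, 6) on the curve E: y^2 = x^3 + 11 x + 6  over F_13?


Check whether y^2 = x^3 + 11 x + 6 (mod 13) for (x, y) = (7, 6).
LHS: y^2 = 6^2 mod 13 = 10
RHS: x^3 + 11 x + 6 = 7^3 + 11*7 + 6 mod 13 = 10
LHS = RHS

Yes, on the curve


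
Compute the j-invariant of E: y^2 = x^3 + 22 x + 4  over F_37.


Delta = -16(4 a^3 + 27 b^2) mod 37 = 1
-1728 * (4 a)^3 = -1728 * (4*22)^3 mod 37 = 29
j = 29 * 1^(-1) mod 37 = 29

j = 29 (mod 37)


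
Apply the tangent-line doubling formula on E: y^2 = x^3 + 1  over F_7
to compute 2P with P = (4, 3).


Doubling: s = (3 x1^2 + a) / (2 y1)
s = (3*4^2 + 0) / (2*3) mod 7 = 1
x3 = s^2 - 2 x1 mod 7 = 1^2 - 2*4 = 0
y3 = s (x1 - x3) - y1 mod 7 = 1 * (4 - 0) - 3 = 1

2P = (0, 1)


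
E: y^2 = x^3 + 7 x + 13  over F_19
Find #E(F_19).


For each x in F_19, count y with y^2 = x^3 + 7 x + 13 mod 19:
  x = 2: RHS = 16, y in [4, 15]  -> 2 point(s)
  x = 3: RHS = 4, y in [2, 17]  -> 2 point(s)
  x = 6: RHS = 5, y in [9, 10]  -> 2 point(s)
  x = 7: RHS = 6, y in [5, 14]  -> 2 point(s)
  x = 8: RHS = 11, y in [7, 12]  -> 2 point(s)
  x = 9: RHS = 7, y in [8, 11]  -> 2 point(s)
  x = 10: RHS = 0, y in [0]  -> 1 point(s)
  x = 12: RHS = 1, y in [1, 18]  -> 2 point(s)
  x = 14: RHS = 5, y in [9, 10]  -> 2 point(s)
  x = 15: RHS = 16, y in [4, 15]  -> 2 point(s)
  x = 18: RHS = 5, y in [9, 10]  -> 2 point(s)
Affine points: 21. Add the point at infinity: total = 22.

#E(F_19) = 22


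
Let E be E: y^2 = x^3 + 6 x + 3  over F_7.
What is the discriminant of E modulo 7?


4 a^3 + 27 b^2 = 4*6^3 + 27*3^2 = 864 + 243 = 1107
Delta = -16 * (1107) = -17712
Delta mod 7 = 5

Delta = 5 (mod 7)


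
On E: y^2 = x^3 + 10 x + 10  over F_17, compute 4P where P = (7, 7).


k = 4 = 100_2 (binary, LSB first: 001)
Double-and-add from P = (7, 7):
  bit 0 = 0: acc unchanged = O
  bit 1 = 0: acc unchanged = O
  bit 2 = 1: acc = O + (16, 13) = (16, 13)

4P = (16, 13)


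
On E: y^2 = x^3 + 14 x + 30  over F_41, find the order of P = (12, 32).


Compute successive multiples of P until we hit O:
  1P = (12, 32)
  2P = (21, 27)
  3P = (24, 2)
  4P = (1, 2)
  5P = (29, 26)
  6P = (18, 28)
  7P = (16, 39)
  8P = (34, 32)
  ... (continuing to 51P)
  51P = O

ord(P) = 51


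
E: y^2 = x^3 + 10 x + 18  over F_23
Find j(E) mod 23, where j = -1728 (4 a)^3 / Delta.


Delta = -16(4 a^3 + 27 b^2) mod 23 = 19
-1728 * (4 a)^3 = -1728 * (4*10)^3 mod 23 = 4
j = 4 * 19^(-1) mod 23 = 22

j = 22 (mod 23)


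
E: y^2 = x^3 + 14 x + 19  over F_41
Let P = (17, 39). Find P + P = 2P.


Doubling: s = (3 x1^2 + a) / (2 y1)
s = (3*17^2 + 14) / (2*39) mod 41 = 36
x3 = s^2 - 2 x1 mod 41 = 36^2 - 2*17 = 32
y3 = s (x1 - x3) - y1 mod 41 = 36 * (17 - 32) - 39 = 36

2P = (32, 36)


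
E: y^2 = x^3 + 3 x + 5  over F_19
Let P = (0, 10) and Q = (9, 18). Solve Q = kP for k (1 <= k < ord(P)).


Enumerate multiples of P until we hit Q = (9, 18):
  1P = (0, 10)
  2P = (9, 1)
  3P = (11, 1)
  4P = (6, 7)
  5P = (18, 18)
  6P = (8, 16)
  7P = (8, 3)
  8P = (18, 1)
  9P = (6, 12)
  10P = (11, 18)
  11P = (9, 18)
Match found at i = 11.

k = 11


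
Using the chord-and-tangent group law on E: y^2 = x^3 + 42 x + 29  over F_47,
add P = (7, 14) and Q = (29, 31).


P != Q, so use the chord formula.
s = (y2 - y1) / (x2 - x1) = (17) / (22) mod 47 = 20
x3 = s^2 - x1 - x2 mod 47 = 20^2 - 7 - 29 = 35
y3 = s (x1 - x3) - y1 mod 47 = 20 * (7 - 35) - 14 = 37

P + Q = (35, 37)


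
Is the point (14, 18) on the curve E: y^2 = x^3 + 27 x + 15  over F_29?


Check whether y^2 = x^3 + 27 x + 15 (mod 29) for (x, y) = (14, 18).
LHS: y^2 = 18^2 mod 29 = 5
RHS: x^3 + 27 x + 15 = 14^3 + 27*14 + 15 mod 29 = 5
LHS = RHS

Yes, on the curve


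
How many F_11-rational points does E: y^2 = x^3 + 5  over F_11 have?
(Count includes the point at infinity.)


For each x in F_11, count y with y^2 = x^3 + 0 x + 5 mod 11:
  x = 0: RHS = 5, y in [4, 7]  -> 2 point(s)
  x = 4: RHS = 3, y in [5, 6]  -> 2 point(s)
  x = 5: RHS = 9, y in [3, 8]  -> 2 point(s)
  x = 6: RHS = 1, y in [1, 10]  -> 2 point(s)
  x = 8: RHS = 0, y in [0]  -> 1 point(s)
  x = 10: RHS = 4, y in [2, 9]  -> 2 point(s)
Affine points: 11. Add the point at infinity: total = 12.

#E(F_11) = 12


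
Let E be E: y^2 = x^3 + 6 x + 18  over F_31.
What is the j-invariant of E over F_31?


Delta = -16(4 a^3 + 27 b^2) mod 31 = 30
-1728 * (4 a)^3 = -1728 * (4*6)^3 mod 31 = 15
j = 15 * 30^(-1) mod 31 = 16

j = 16 (mod 31)


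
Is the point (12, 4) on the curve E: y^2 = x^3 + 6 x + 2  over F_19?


Check whether y^2 = x^3 + 6 x + 2 (mod 19) for (x, y) = (12, 4).
LHS: y^2 = 4^2 mod 19 = 16
RHS: x^3 + 6 x + 2 = 12^3 + 6*12 + 2 mod 19 = 16
LHS = RHS

Yes, on the curve


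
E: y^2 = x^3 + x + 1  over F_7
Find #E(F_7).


For each x in F_7, count y with y^2 = x^3 + 1 x + 1 mod 7:
  x = 0: RHS = 1, y in [1, 6]  -> 2 point(s)
  x = 2: RHS = 4, y in [2, 5]  -> 2 point(s)
Affine points: 4. Add the point at infinity: total = 5.

#E(F_7) = 5


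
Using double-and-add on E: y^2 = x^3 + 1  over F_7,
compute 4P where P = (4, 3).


k = 4 = 100_2 (binary, LSB first: 001)
Double-and-add from P = (4, 3):
  bit 0 = 0: acc unchanged = O
  bit 1 = 0: acc unchanged = O
  bit 2 = 1: acc = O + (0, 6) = (0, 6)

4P = (0, 6)


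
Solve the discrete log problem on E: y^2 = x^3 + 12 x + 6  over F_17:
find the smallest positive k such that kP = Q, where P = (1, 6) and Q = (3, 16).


Enumerate multiples of P until we hit Q = (3, 16):
  1P = (1, 6)
  2P = (7, 12)
  3P = (10, 2)
  4P = (2, 2)
  5P = (13, 8)
  6P = (12, 12)
  7P = (5, 15)
  8P = (15, 5)
  9P = (3, 16)
Match found at i = 9.

k = 9


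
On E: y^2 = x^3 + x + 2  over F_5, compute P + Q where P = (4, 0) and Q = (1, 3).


P != Q, so use the chord formula.
s = (y2 - y1) / (x2 - x1) = (3) / (2) mod 5 = 4
x3 = s^2 - x1 - x2 mod 5 = 4^2 - 4 - 1 = 1
y3 = s (x1 - x3) - y1 mod 5 = 4 * (4 - 1) - 0 = 2

P + Q = (1, 2)


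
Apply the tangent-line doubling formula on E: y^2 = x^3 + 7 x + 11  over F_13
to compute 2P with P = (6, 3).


Doubling: s = (3 x1^2 + a) / (2 y1)
s = (3*6^2 + 7) / (2*3) mod 13 = 4
x3 = s^2 - 2 x1 mod 13 = 4^2 - 2*6 = 4
y3 = s (x1 - x3) - y1 mod 13 = 4 * (6 - 4) - 3 = 5

2P = (4, 5)


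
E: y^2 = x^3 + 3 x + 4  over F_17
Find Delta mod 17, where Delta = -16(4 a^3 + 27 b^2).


4 a^3 + 27 b^2 = 4*3^3 + 27*4^2 = 108 + 432 = 540
Delta = -16 * (540) = -8640
Delta mod 17 = 13

Delta = 13 (mod 17)


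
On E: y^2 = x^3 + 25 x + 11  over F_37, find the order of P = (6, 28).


Compute successive multiples of P until we hit O:
  1P = (6, 28)
  2P = (0, 14)
  3P = (20, 1)
  4P = (10, 22)
  5P = (14, 21)
  6P = (1, 0)
  7P = (14, 16)
  8P = (10, 15)
  ... (continuing to 12P)
  12P = O

ord(P) = 12


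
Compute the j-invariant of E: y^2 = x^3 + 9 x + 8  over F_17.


Delta = -16(4 a^3 + 27 b^2) mod 17 = 3
-1728 * (4 a)^3 = -1728 * (4*9)^3 mod 17 = 14
j = 14 * 3^(-1) mod 17 = 16

j = 16 (mod 17)


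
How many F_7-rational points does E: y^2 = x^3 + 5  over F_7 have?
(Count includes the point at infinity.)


For each x in F_7, count y with y^2 = x^3 + 0 x + 5 mod 7:
  x = 3: RHS = 4, y in [2, 5]  -> 2 point(s)
  x = 5: RHS = 4, y in [2, 5]  -> 2 point(s)
  x = 6: RHS = 4, y in [2, 5]  -> 2 point(s)
Affine points: 6. Add the point at infinity: total = 7.

#E(F_7) = 7


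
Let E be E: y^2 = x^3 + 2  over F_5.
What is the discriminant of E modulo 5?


4 a^3 + 27 b^2 = 4*0^3 + 27*2^2 = 0 + 108 = 108
Delta = -16 * (108) = -1728
Delta mod 5 = 2

Delta = 2 (mod 5)


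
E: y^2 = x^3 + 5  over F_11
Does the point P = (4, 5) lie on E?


Check whether y^2 = x^3 + 0 x + 5 (mod 11) for (x, y) = (4, 5).
LHS: y^2 = 5^2 mod 11 = 3
RHS: x^3 + 0 x + 5 = 4^3 + 0*4 + 5 mod 11 = 3
LHS = RHS

Yes, on the curve


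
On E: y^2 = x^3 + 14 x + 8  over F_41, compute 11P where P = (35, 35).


k = 11 = 1011_2 (binary, LSB first: 1101)
Double-and-add from P = (35, 35):
  bit 0 = 1: acc = O + (35, 35) = (35, 35)
  bit 1 = 1: acc = (35, 35) + (14, 18) = (0, 7)
  bit 2 = 0: acc unchanged = (0, 7)
  bit 3 = 1: acc = (0, 7) + (30, 32) = (6, 29)

11P = (6, 29)


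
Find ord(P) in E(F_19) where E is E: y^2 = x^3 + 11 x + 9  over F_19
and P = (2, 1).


Compute successive multiples of P until we hit O:
  1P = (2, 1)
  2P = (0, 3)
  3P = (18, 15)
  4P = (6, 5)
  5P = (12, 8)
  6P = (11, 6)
  7P = (11, 13)
  8P = (12, 11)
  ... (continuing to 13P)
  13P = O

ord(P) = 13


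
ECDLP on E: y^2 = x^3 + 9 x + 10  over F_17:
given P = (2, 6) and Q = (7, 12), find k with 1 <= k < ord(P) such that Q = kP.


Enumerate multiples of P until we hit Q = (7, 12):
  1P = (2, 6)
  2P = (15, 1)
  3P = (9, 15)
  4P = (8, 13)
  5P = (6, 12)
  6P = (7, 12)
Match found at i = 6.

k = 6


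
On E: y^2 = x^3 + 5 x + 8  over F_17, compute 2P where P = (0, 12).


Doubling: s = (3 x1^2 + a) / (2 y1)
s = (3*0^2 + 5) / (2*12) mod 17 = 8
x3 = s^2 - 2 x1 mod 17 = 8^2 - 2*0 = 13
y3 = s (x1 - x3) - y1 mod 17 = 8 * (0 - 13) - 12 = 3

2P = (13, 3)


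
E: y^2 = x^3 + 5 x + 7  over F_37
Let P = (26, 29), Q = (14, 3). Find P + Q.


P != Q, so use the chord formula.
s = (y2 - y1) / (x2 - x1) = (11) / (25) mod 37 = 33
x3 = s^2 - x1 - x2 mod 37 = 33^2 - 26 - 14 = 13
y3 = s (x1 - x3) - y1 mod 37 = 33 * (26 - 13) - 29 = 30

P + Q = (13, 30)


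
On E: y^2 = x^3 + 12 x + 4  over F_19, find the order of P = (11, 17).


Compute successive multiples of P until we hit O:
  1P = (11, 17)
  2P = (14, 3)
  3P = (1, 6)
  4P = (16, 6)
  5P = (9, 9)
  6P = (15, 5)
  7P = (2, 13)
  8P = (13, 18)
  ... (continuing to 23P)
  23P = O

ord(P) = 23


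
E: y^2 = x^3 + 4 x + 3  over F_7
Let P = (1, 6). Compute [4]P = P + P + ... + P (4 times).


k = 4 = 100_2 (binary, LSB first: 001)
Double-and-add from P = (1, 6):
  bit 0 = 0: acc unchanged = O
  bit 1 = 0: acc unchanged = O
  bit 2 = 1: acc = O + (5, 6) = (5, 6)

4P = (5, 6)


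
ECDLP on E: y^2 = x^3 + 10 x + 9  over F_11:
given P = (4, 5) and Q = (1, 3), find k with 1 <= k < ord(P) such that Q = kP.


Enumerate multiples of P until we hit Q = (1, 3):
  1P = (4, 5)
  2P = (1, 8)
  3P = (7, 9)
  4P = (3, 0)
  5P = (7, 2)
  6P = (1, 3)
Match found at i = 6.

k = 6


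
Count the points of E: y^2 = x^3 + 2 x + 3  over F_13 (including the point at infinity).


For each x in F_13, count y with y^2 = x^3 + 2 x + 3 mod 13:
  x = 0: RHS = 3, y in [4, 9]  -> 2 point(s)
  x = 3: RHS = 10, y in [6, 7]  -> 2 point(s)
  x = 4: RHS = 10, y in [6, 7]  -> 2 point(s)
  x = 6: RHS = 10, y in [6, 7]  -> 2 point(s)
  x = 7: RHS = 9, y in [3, 10]  -> 2 point(s)
  x = 9: RHS = 9, y in [3, 10]  -> 2 point(s)
  x = 10: RHS = 9, y in [3, 10]  -> 2 point(s)
  x = 11: RHS = 4, y in [2, 11]  -> 2 point(s)
  x = 12: RHS = 0, y in [0]  -> 1 point(s)
Affine points: 17. Add the point at infinity: total = 18.

#E(F_13) = 18


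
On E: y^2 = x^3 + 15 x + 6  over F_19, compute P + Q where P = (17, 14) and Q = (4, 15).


P != Q, so use the chord formula.
s = (y2 - y1) / (x2 - x1) = (1) / (6) mod 19 = 16
x3 = s^2 - x1 - x2 mod 19 = 16^2 - 17 - 4 = 7
y3 = s (x1 - x3) - y1 mod 19 = 16 * (17 - 7) - 14 = 13

P + Q = (7, 13)


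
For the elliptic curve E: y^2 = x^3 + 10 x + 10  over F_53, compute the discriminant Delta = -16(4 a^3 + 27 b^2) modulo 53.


4 a^3 + 27 b^2 = 4*10^3 + 27*10^2 = 4000 + 2700 = 6700
Delta = -16 * (6700) = -107200
Delta mod 53 = 19

Delta = 19 (mod 53)


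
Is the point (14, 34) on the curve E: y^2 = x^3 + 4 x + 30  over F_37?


Check whether y^2 = x^3 + 4 x + 30 (mod 37) for (x, y) = (14, 34).
LHS: y^2 = 34^2 mod 37 = 9
RHS: x^3 + 4 x + 30 = 14^3 + 4*14 + 30 mod 37 = 18
LHS != RHS

No, not on the curve


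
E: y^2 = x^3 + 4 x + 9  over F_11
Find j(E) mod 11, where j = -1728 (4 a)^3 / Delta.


Delta = -16(4 a^3 + 27 b^2) mod 11 = 6
-1728 * (4 a)^3 = -1728 * (4*4)^3 mod 11 = 7
j = 7 * 6^(-1) mod 11 = 3

j = 3 (mod 11)


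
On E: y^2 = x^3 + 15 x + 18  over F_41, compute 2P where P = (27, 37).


Doubling: s = (3 x1^2 + a) / (2 y1)
s = (3*27^2 + 15) / (2*37) mod 41 = 22
x3 = s^2 - 2 x1 mod 41 = 22^2 - 2*27 = 20
y3 = s (x1 - x3) - y1 mod 41 = 22 * (27 - 20) - 37 = 35

2P = (20, 35)


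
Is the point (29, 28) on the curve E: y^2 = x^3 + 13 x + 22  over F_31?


Check whether y^2 = x^3 + 13 x + 22 (mod 31) for (x, y) = (29, 28).
LHS: y^2 = 28^2 mod 31 = 9
RHS: x^3 + 13 x + 22 = 29^3 + 13*29 + 22 mod 31 = 19
LHS != RHS

No, not on the curve


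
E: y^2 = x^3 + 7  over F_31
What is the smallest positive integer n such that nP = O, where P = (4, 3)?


Compute successive multiples of P until we hit O:
  1P = (4, 3)
  2P = (25, 15)
  3P = (27, 6)
  4P = (20, 3)
  5P = (7, 28)
  6P = (24, 6)
  7P = (0, 10)
  8P = (1, 15)
  ... (continuing to 21P)
  21P = O

ord(P) = 21


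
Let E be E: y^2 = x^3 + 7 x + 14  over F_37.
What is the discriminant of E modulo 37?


4 a^3 + 27 b^2 = 4*7^3 + 27*14^2 = 1372 + 5292 = 6664
Delta = -16 * (6664) = -106624
Delta mod 37 = 10

Delta = 10 (mod 37)


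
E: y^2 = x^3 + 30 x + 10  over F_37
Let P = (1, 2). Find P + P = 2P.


Doubling: s = (3 x1^2 + a) / (2 y1)
s = (3*1^2 + 30) / (2*2) mod 37 = 36
x3 = s^2 - 2 x1 mod 37 = 36^2 - 2*1 = 36
y3 = s (x1 - x3) - y1 mod 37 = 36 * (1 - 36) - 2 = 33

2P = (36, 33)


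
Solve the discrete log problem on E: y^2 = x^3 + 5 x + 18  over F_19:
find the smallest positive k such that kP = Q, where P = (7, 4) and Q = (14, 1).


Enumerate multiples of P until we hit Q = (14, 1):
  1P = (7, 4)
  2P = (5, 15)
  3P = (4, 8)
  4P = (14, 18)
  5P = (2, 6)
  6P = (17, 0)
  7P = (2, 13)
  8P = (14, 1)
Match found at i = 8.

k = 8


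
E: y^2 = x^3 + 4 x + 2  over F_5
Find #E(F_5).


For each x in F_5, count y with y^2 = x^3 + 4 x + 2 mod 5:
  x = 3: RHS = 1, y in [1, 4]  -> 2 point(s)
Affine points: 2. Add the point at infinity: total = 3.

#E(F_5) = 3


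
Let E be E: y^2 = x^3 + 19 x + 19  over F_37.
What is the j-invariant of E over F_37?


Delta = -16(4 a^3 + 27 b^2) mod 37 = 32
-1728 * (4 a)^3 = -1728 * (4*19)^3 mod 37 = 14
j = 14 * 32^(-1) mod 37 = 12

j = 12 (mod 37)


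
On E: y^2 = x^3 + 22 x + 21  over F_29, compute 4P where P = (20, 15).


k = 4 = 100_2 (binary, LSB first: 001)
Double-and-add from P = (20, 15):
  bit 0 = 0: acc unchanged = O
  bit 1 = 0: acc unchanged = O
  bit 2 = 1: acc = O + (14, 12) = (14, 12)

4P = (14, 12)


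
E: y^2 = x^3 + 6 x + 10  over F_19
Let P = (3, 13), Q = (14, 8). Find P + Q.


P != Q, so use the chord formula.
s = (y2 - y1) / (x2 - x1) = (14) / (11) mod 19 = 3
x3 = s^2 - x1 - x2 mod 19 = 3^2 - 3 - 14 = 11
y3 = s (x1 - x3) - y1 mod 19 = 3 * (3 - 11) - 13 = 1

P + Q = (11, 1)


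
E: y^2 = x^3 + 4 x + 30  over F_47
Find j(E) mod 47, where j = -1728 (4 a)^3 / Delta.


Delta = -16(4 a^3 + 27 b^2) mod 47 = 24
-1728 * (4 a)^3 = -1728 * (4*4)^3 mod 47 = 30
j = 30 * 24^(-1) mod 47 = 13

j = 13 (mod 47)


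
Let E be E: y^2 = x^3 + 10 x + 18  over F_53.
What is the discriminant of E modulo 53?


4 a^3 + 27 b^2 = 4*10^3 + 27*18^2 = 4000 + 8748 = 12748
Delta = -16 * (12748) = -203968
Delta mod 53 = 29

Delta = 29 (mod 53)


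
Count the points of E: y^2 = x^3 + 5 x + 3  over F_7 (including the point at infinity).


For each x in F_7, count y with y^2 = x^3 + 5 x + 3 mod 7:
  x = 1: RHS = 2, y in [3, 4]  -> 2 point(s)
  x = 2: RHS = 0, y in [0]  -> 1 point(s)
  x = 6: RHS = 4, y in [2, 5]  -> 2 point(s)
Affine points: 5. Add the point at infinity: total = 6.

#E(F_7) = 6


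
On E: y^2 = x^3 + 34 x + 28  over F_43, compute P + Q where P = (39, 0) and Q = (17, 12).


P != Q, so use the chord formula.
s = (y2 - y1) / (x2 - x1) = (12) / (21) mod 43 = 19
x3 = s^2 - x1 - x2 mod 43 = 19^2 - 39 - 17 = 4
y3 = s (x1 - x3) - y1 mod 43 = 19 * (39 - 4) - 0 = 20

P + Q = (4, 20)


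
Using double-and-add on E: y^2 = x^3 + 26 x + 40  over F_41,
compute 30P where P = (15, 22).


k = 30 = 11110_2 (binary, LSB first: 01111)
Double-and-add from P = (15, 22):
  bit 0 = 0: acc unchanged = O
  bit 1 = 1: acc = O + (31, 25) = (31, 25)
  bit 2 = 1: acc = (31, 25) + (16, 40) = (36, 21)
  bit 3 = 1: acc = (36, 21) + (14, 27) = (7, 27)
  bit 4 = 1: acc = (7, 27) + (5, 7) = (6, 24)

30P = (6, 24)


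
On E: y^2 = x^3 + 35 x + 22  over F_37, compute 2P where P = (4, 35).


Doubling: s = (3 x1^2 + a) / (2 y1)
s = (3*4^2 + 35) / (2*35) mod 37 = 7
x3 = s^2 - 2 x1 mod 37 = 7^2 - 2*4 = 4
y3 = s (x1 - x3) - y1 mod 37 = 7 * (4 - 4) - 35 = 2

2P = (4, 2)


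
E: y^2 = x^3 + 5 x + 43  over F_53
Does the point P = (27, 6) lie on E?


Check whether y^2 = x^3 + 5 x + 43 (mod 53) for (x, y) = (27, 6).
LHS: y^2 = 6^2 mod 53 = 36
RHS: x^3 + 5 x + 43 = 27^3 + 5*27 + 43 mod 53 = 39
LHS != RHS

No, not on the curve


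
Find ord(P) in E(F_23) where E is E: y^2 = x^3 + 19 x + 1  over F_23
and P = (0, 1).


Compute successive multiples of P until we hit O:
  1P = (0, 1)
  2P = (4, 7)
  3P = (4, 16)
  4P = (0, 22)
  5P = O

ord(P) = 5


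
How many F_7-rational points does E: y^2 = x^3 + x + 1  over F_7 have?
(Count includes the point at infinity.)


For each x in F_7, count y with y^2 = x^3 + 1 x + 1 mod 7:
  x = 0: RHS = 1, y in [1, 6]  -> 2 point(s)
  x = 2: RHS = 4, y in [2, 5]  -> 2 point(s)
Affine points: 4. Add the point at infinity: total = 5.

#E(F_7) = 5


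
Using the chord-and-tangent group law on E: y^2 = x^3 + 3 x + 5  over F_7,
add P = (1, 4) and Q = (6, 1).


P != Q, so use the chord formula.
s = (y2 - y1) / (x2 - x1) = (4) / (5) mod 7 = 5
x3 = s^2 - x1 - x2 mod 7 = 5^2 - 1 - 6 = 4
y3 = s (x1 - x3) - y1 mod 7 = 5 * (1 - 4) - 4 = 2

P + Q = (4, 2)


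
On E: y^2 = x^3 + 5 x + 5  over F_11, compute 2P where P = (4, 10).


Doubling: s = (3 x1^2 + a) / (2 y1)
s = (3*4^2 + 5) / (2*10) mod 11 = 1
x3 = s^2 - 2 x1 mod 11 = 1^2 - 2*4 = 4
y3 = s (x1 - x3) - y1 mod 11 = 1 * (4 - 4) - 10 = 1

2P = (4, 1)


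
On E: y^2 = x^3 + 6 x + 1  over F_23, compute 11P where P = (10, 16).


k = 11 = 1011_2 (binary, LSB first: 1101)
Double-and-add from P = (10, 16):
  bit 0 = 1: acc = O + (10, 16) = (10, 16)
  bit 1 = 1: acc = (10, 16) + (9, 18) = (8, 3)
  bit 2 = 0: acc unchanged = (8, 3)
  bit 3 = 1: acc = (8, 3) + (15, 4) = (8, 20)

11P = (8, 20)


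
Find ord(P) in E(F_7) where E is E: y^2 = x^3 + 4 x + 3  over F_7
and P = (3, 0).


Compute successive multiples of P until we hit O:
  1P = (3, 0)
  2P = O

ord(P) = 2


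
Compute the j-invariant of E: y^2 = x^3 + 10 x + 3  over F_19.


Delta = -16(4 a^3 + 27 b^2) mod 19 = 18
-1728 * (4 a)^3 = -1728 * (4*10)^3 mod 19 = 8
j = 8 * 18^(-1) mod 19 = 11

j = 11 (mod 19)


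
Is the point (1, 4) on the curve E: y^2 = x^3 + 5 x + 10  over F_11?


Check whether y^2 = x^3 + 5 x + 10 (mod 11) for (x, y) = (1, 4).
LHS: y^2 = 4^2 mod 11 = 5
RHS: x^3 + 5 x + 10 = 1^3 + 5*1 + 10 mod 11 = 5
LHS = RHS

Yes, on the curve


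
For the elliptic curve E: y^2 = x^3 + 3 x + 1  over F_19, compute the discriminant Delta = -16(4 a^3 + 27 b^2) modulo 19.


4 a^3 + 27 b^2 = 4*3^3 + 27*1^2 = 108 + 27 = 135
Delta = -16 * (135) = -2160
Delta mod 19 = 6

Delta = 6 (mod 19)


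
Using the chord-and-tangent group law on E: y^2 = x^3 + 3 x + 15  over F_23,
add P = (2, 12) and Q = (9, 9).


P != Q, so use the chord formula.
s = (y2 - y1) / (x2 - x1) = (20) / (7) mod 23 = 16
x3 = s^2 - x1 - x2 mod 23 = 16^2 - 2 - 9 = 15
y3 = s (x1 - x3) - y1 mod 23 = 16 * (2 - 15) - 12 = 10

P + Q = (15, 10)


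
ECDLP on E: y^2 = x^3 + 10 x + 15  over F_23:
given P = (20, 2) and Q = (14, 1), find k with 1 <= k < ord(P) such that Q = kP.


Enumerate multiples of P until we hit Q = (14, 1):
  1P = (20, 2)
  2P = (1, 7)
  3P = (5, 11)
  4P = (14, 22)
  5P = (18, 22)
  6P = (16, 4)
  7P = (16, 19)
  8P = (18, 1)
  9P = (14, 1)
Match found at i = 9.

k = 9


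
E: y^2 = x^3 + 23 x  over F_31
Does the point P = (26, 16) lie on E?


Check whether y^2 = x^3 + 23 x + 0 (mod 31) for (x, y) = (26, 16).
LHS: y^2 = 16^2 mod 31 = 8
RHS: x^3 + 23 x + 0 = 26^3 + 23*26 + 0 mod 31 = 8
LHS = RHS

Yes, on the curve


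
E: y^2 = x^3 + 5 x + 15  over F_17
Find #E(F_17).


For each x in F_17, count y with y^2 = x^3 + 5 x + 15 mod 17:
  x = 0: RHS = 15, y in [7, 10]  -> 2 point(s)
  x = 1: RHS = 4, y in [2, 15]  -> 2 point(s)
  x = 2: RHS = 16, y in [4, 13]  -> 2 point(s)
  x = 7: RHS = 2, y in [6, 11]  -> 2 point(s)
  x = 12: RHS = 1, y in [1, 16]  -> 2 point(s)
  x = 13: RHS = 16, y in [4, 13]  -> 2 point(s)
  x = 16: RHS = 9, y in [3, 14]  -> 2 point(s)
Affine points: 14. Add the point at infinity: total = 15.

#E(F_17) = 15


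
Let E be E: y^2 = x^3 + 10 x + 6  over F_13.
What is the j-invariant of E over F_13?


Delta = -16(4 a^3 + 27 b^2) mod 13 = 8
-1728 * (4 a)^3 = -1728 * (4*10)^3 mod 13 = 1
j = 1 * 8^(-1) mod 13 = 5

j = 5 (mod 13)


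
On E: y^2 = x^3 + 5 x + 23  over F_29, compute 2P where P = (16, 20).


Doubling: s = (3 x1^2 + a) / (2 y1)
s = (3*16^2 + 5) / (2*20) mod 29 = 7
x3 = s^2 - 2 x1 mod 29 = 7^2 - 2*16 = 17
y3 = s (x1 - x3) - y1 mod 29 = 7 * (16 - 17) - 20 = 2

2P = (17, 2)


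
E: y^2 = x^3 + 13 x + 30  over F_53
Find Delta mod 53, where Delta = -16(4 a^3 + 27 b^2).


4 a^3 + 27 b^2 = 4*13^3 + 27*30^2 = 8788 + 24300 = 33088
Delta = -16 * (33088) = -529408
Delta mod 53 = 9

Delta = 9 (mod 53)


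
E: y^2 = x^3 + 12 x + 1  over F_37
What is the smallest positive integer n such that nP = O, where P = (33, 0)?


Compute successive multiples of P until we hit O:
  1P = (33, 0)
  2P = O

ord(P) = 2


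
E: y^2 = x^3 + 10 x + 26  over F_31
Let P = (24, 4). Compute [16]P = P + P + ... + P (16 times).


k = 16 = 10000_2 (binary, LSB first: 00001)
Double-and-add from P = (24, 4):
  bit 0 = 0: acc unchanged = O
  bit 1 = 0: acc unchanged = O
  bit 2 = 0: acc unchanged = O
  bit 3 = 0: acc unchanged = O
  bit 4 = 1: acc = O + (7, 25) = (7, 25)

16P = (7, 25)


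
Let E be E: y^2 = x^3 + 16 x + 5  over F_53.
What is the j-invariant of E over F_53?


Delta = -16(4 a^3 + 27 b^2) mod 53 = 6
-1728 * (4 a)^3 = -1728 * (4*16)^3 mod 53 = 20
j = 20 * 6^(-1) mod 53 = 21

j = 21 (mod 53)


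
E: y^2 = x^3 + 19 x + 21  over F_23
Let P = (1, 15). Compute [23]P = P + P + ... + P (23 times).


k = 23 = 10111_2 (binary, LSB first: 11101)
Double-and-add from P = (1, 15):
  bit 0 = 1: acc = O + (1, 15) = (1, 15)
  bit 1 = 1: acc = (1, 15) + (6, 12) = (9, 22)
  bit 2 = 1: acc = (9, 22) + (17, 17) = (15, 22)
  bit 3 = 0: acc unchanged = (15, 22)
  bit 4 = 1: acc = (15, 22) + (22, 22) = (9, 1)

23P = (9, 1)


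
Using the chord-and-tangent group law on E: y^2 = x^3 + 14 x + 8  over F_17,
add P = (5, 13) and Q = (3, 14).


P != Q, so use the chord formula.
s = (y2 - y1) / (x2 - x1) = (1) / (15) mod 17 = 8
x3 = s^2 - x1 - x2 mod 17 = 8^2 - 5 - 3 = 5
y3 = s (x1 - x3) - y1 mod 17 = 8 * (5 - 5) - 13 = 4

P + Q = (5, 4)


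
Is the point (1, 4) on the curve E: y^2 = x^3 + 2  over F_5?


Check whether y^2 = x^3 + 0 x + 2 (mod 5) for (x, y) = (1, 4).
LHS: y^2 = 4^2 mod 5 = 1
RHS: x^3 + 0 x + 2 = 1^3 + 0*1 + 2 mod 5 = 3
LHS != RHS

No, not on the curve


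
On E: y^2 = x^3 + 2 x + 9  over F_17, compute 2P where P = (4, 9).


Doubling: s = (3 x1^2 + a) / (2 y1)
s = (3*4^2 + 2) / (2*9) mod 17 = 16
x3 = s^2 - 2 x1 mod 17 = 16^2 - 2*4 = 10
y3 = s (x1 - x3) - y1 mod 17 = 16 * (4 - 10) - 9 = 14

2P = (10, 14)


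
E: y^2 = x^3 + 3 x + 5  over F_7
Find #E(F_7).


For each x in F_7, count y with y^2 = x^3 + 3 x + 5 mod 7:
  x = 1: RHS = 2, y in [3, 4]  -> 2 point(s)
  x = 4: RHS = 4, y in [2, 5]  -> 2 point(s)
  x = 6: RHS = 1, y in [1, 6]  -> 2 point(s)
Affine points: 6. Add the point at infinity: total = 7.

#E(F_7) = 7


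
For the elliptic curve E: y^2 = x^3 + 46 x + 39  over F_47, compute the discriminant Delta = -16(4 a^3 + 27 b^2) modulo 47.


4 a^3 + 27 b^2 = 4*46^3 + 27*39^2 = 389344 + 41067 = 430411
Delta = -16 * (430411) = -6886576
Delta mod 47 = 5

Delta = 5 (mod 47)


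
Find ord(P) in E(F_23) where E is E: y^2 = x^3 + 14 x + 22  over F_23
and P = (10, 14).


Compute successive multiples of P until we hit O:
  1P = (10, 14)
  2P = (12, 3)
  3P = (14, 8)
  4P = (7, 16)
  5P = (9, 16)
  6P = (8, 5)
  7P = (8, 18)
  8P = (9, 7)
  ... (continuing to 13P)
  13P = O

ord(P) = 13


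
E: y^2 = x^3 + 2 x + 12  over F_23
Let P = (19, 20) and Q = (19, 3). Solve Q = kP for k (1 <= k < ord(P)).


Enumerate multiples of P until we hit Q = (19, 3):
  1P = (19, 20)
  2P = (11, 13)
  3P = (20, 5)
  4P = (2, 1)
  5P = (5, 20)
  6P = (22, 3)
  7P = (9, 0)
  8P = (22, 20)
  9P = (5, 3)
  10P = (2, 22)
  11P = (20, 18)
  12P = (11, 10)
  13P = (19, 3)
Match found at i = 13.

k = 13


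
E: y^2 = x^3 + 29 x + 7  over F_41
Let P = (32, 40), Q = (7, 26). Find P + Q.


P != Q, so use the chord formula.
s = (y2 - y1) / (x2 - x1) = (27) / (16) mod 41 = 35
x3 = s^2 - x1 - x2 mod 41 = 35^2 - 32 - 7 = 38
y3 = s (x1 - x3) - y1 mod 41 = 35 * (32 - 38) - 40 = 37

P + Q = (38, 37)


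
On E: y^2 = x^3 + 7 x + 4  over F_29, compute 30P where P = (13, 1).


k = 30 = 11110_2 (binary, LSB first: 01111)
Double-and-add from P = (13, 1):
  bit 0 = 0: acc unchanged = O
  bit 1 = 1: acc = O + (19, 23) = (19, 23)
  bit 2 = 1: acc = (19, 23) + (21, 4) = (14, 2)
  bit 3 = 1: acc = (14, 2) + (9, 19) = (28, 5)
  bit 4 = 1: acc = (28, 5) + (15, 27) = (11, 22)

30P = (11, 22)


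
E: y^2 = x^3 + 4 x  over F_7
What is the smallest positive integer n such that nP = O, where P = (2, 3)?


Compute successive multiples of P until we hit O:
  1P = (2, 3)
  2P = (0, 0)
  3P = (2, 4)
  4P = O

ord(P) = 4


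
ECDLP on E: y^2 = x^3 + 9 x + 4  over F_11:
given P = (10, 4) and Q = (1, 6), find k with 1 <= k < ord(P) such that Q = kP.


Enumerate multiples of P until we hit Q = (1, 6):
  1P = (10, 4)
  2P = (7, 6)
  3P = (3, 6)
  4P = (1, 6)
Match found at i = 4.

k = 4


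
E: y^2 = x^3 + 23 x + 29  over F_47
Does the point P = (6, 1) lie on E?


Check whether y^2 = x^3 + 23 x + 29 (mod 47) for (x, y) = (6, 1).
LHS: y^2 = 1^2 mod 47 = 1
RHS: x^3 + 23 x + 29 = 6^3 + 23*6 + 29 mod 47 = 7
LHS != RHS

No, not on the curve


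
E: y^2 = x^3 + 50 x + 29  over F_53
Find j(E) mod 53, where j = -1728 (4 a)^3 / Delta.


Delta = -16(4 a^3 + 27 b^2) mod 53 = 35
-1728 * (4 a)^3 = -1728 * (4*50)^3 mod 53 = 17
j = 17 * 35^(-1) mod 53 = 2

j = 2 (mod 53)


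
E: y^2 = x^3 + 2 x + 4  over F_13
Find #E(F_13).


For each x in F_13, count y with y^2 = x^3 + 2 x + 4 mod 13:
  x = 0: RHS = 4, y in [2, 11]  -> 2 point(s)
  x = 2: RHS = 3, y in [4, 9]  -> 2 point(s)
  x = 5: RHS = 9, y in [3, 10]  -> 2 point(s)
  x = 7: RHS = 10, y in [6, 7]  -> 2 point(s)
  x = 8: RHS = 12, y in [5, 8]  -> 2 point(s)
  x = 9: RHS = 10, y in [6, 7]  -> 2 point(s)
  x = 10: RHS = 10, y in [6, 7]  -> 2 point(s)
  x = 12: RHS = 1, y in [1, 12]  -> 2 point(s)
Affine points: 16. Add the point at infinity: total = 17.

#E(F_13) = 17


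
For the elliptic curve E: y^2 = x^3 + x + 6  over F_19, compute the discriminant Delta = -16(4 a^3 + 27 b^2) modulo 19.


4 a^3 + 27 b^2 = 4*1^3 + 27*6^2 = 4 + 972 = 976
Delta = -16 * (976) = -15616
Delta mod 19 = 2

Delta = 2 (mod 19)


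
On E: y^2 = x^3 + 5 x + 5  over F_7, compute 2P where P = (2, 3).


Doubling: s = (3 x1^2 + a) / (2 y1)
s = (3*2^2 + 5) / (2*3) mod 7 = 4
x3 = s^2 - 2 x1 mod 7 = 4^2 - 2*2 = 5
y3 = s (x1 - x3) - y1 mod 7 = 4 * (2 - 5) - 3 = 6

2P = (5, 6)


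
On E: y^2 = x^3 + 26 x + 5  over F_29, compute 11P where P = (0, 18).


k = 11 = 1011_2 (binary, LSB first: 1101)
Double-and-add from P = (0, 18):
  bit 0 = 1: acc = O + (0, 18) = (0, 18)
  bit 1 = 1: acc = (0, 18) + (28, 23) = (26, 25)
  bit 2 = 0: acc unchanged = (26, 25)
  bit 3 = 1: acc = (26, 25) + (2, 23) = (0, 11)

11P = (0, 11)


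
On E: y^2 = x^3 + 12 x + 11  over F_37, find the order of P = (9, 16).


Compute successive multiples of P until we hit O:
  1P = (9, 16)
  2P = (30, 19)
  3P = (32, 23)
  4P = (24, 10)
  5P = (16, 9)
  6P = (13, 25)
  7P = (27, 36)
  8P = (10, 24)
  ... (continuing to 22P)
  22P = O

ord(P) = 22


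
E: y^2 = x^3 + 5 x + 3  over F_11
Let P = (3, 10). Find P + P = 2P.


Doubling: s = (3 x1^2 + a) / (2 y1)
s = (3*3^2 + 5) / (2*10) mod 11 = 6
x3 = s^2 - 2 x1 mod 11 = 6^2 - 2*3 = 8
y3 = s (x1 - x3) - y1 mod 11 = 6 * (3 - 8) - 10 = 4

2P = (8, 4)


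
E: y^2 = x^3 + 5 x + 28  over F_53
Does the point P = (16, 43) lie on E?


Check whether y^2 = x^3 + 5 x + 28 (mod 53) for (x, y) = (16, 43).
LHS: y^2 = 43^2 mod 53 = 47
RHS: x^3 + 5 x + 28 = 16^3 + 5*16 + 28 mod 53 = 17
LHS != RHS

No, not on the curve


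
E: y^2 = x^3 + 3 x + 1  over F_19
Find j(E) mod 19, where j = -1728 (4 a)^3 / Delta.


Delta = -16(4 a^3 + 27 b^2) mod 19 = 6
-1728 * (4 a)^3 = -1728 * (4*3)^3 mod 19 = 18
j = 18 * 6^(-1) mod 19 = 3

j = 3 (mod 19)


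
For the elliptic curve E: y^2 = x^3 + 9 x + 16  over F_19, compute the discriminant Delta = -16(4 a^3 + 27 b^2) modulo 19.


4 a^3 + 27 b^2 = 4*9^3 + 27*16^2 = 2916 + 6912 = 9828
Delta = -16 * (9828) = -157248
Delta mod 19 = 15

Delta = 15 (mod 19)


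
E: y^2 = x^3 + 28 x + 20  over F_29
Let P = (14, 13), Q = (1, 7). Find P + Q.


P != Q, so use the chord formula.
s = (y2 - y1) / (x2 - x1) = (23) / (16) mod 29 = 25
x3 = s^2 - x1 - x2 mod 29 = 25^2 - 14 - 1 = 1
y3 = s (x1 - x3) - y1 mod 29 = 25 * (14 - 1) - 13 = 22

P + Q = (1, 22)


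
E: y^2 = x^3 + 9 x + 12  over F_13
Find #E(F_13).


For each x in F_13, count y with y^2 = x^3 + 9 x + 12 mod 13:
  x = 0: RHS = 12, y in [5, 8]  -> 2 point(s)
  x = 1: RHS = 9, y in [3, 10]  -> 2 point(s)
  x = 2: RHS = 12, y in [5, 8]  -> 2 point(s)
  x = 3: RHS = 1, y in [1, 12]  -> 2 point(s)
  x = 5: RHS = 0, y in [0]  -> 1 point(s)
  x = 6: RHS = 9, y in [3, 10]  -> 2 point(s)
  x = 9: RHS = 3, y in [4, 9]  -> 2 point(s)
  x = 10: RHS = 10, y in [6, 7]  -> 2 point(s)
  x = 11: RHS = 12, y in [5, 8]  -> 2 point(s)
Affine points: 17. Add the point at infinity: total = 18.

#E(F_13) = 18


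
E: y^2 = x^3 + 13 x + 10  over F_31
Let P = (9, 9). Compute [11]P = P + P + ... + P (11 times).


k = 11 = 1011_2 (binary, LSB first: 1101)
Double-and-add from P = (9, 9):
  bit 0 = 1: acc = O + (9, 9) = (9, 9)
  bit 1 = 1: acc = (9, 9) + (22, 30) = (16, 25)
  bit 2 = 0: acc unchanged = (16, 25)
  bit 3 = 1: acc = (16, 25) + (27, 7) = (4, 23)

11P = (4, 23)


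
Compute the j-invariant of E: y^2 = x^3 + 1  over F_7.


Delta = -16(4 a^3 + 27 b^2) mod 7 = 2
-1728 * (4 a)^3 = -1728 * (4*0)^3 mod 7 = 0
j = 0 * 2^(-1) mod 7 = 0

j = 0 (mod 7)


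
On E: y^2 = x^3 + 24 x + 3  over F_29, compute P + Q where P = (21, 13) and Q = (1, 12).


P != Q, so use the chord formula.
s = (y2 - y1) / (x2 - x1) = (28) / (9) mod 29 = 16
x3 = s^2 - x1 - x2 mod 29 = 16^2 - 21 - 1 = 2
y3 = s (x1 - x3) - y1 mod 29 = 16 * (21 - 2) - 13 = 1

P + Q = (2, 1)


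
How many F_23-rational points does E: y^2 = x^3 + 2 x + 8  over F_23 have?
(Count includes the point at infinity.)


For each x in F_23, count y with y^2 = x^3 + 2 x + 8 mod 23:
  x = 0: RHS = 8, y in [10, 13]  -> 2 point(s)
  x = 3: RHS = 18, y in [8, 15]  -> 2 point(s)
  x = 6: RHS = 6, y in [11, 12]  -> 2 point(s)
  x = 10: RHS = 16, y in [4, 19]  -> 2 point(s)
  x = 11: RHS = 4, y in [2, 21]  -> 2 point(s)
  x = 12: RHS = 12, y in [9, 14]  -> 2 point(s)
  x = 13: RHS = 0, y in [0]  -> 1 point(s)
  x = 15: RHS = 9, y in [3, 20]  -> 2 point(s)
Affine points: 15. Add the point at infinity: total = 16.

#E(F_23) = 16


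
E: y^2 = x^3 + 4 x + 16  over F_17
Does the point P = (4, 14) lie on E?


Check whether y^2 = x^3 + 4 x + 16 (mod 17) for (x, y) = (4, 14).
LHS: y^2 = 14^2 mod 17 = 9
RHS: x^3 + 4 x + 16 = 4^3 + 4*4 + 16 mod 17 = 11
LHS != RHS

No, not on the curve


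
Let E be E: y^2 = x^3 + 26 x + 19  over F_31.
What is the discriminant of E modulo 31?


4 a^3 + 27 b^2 = 4*26^3 + 27*19^2 = 70304 + 9747 = 80051
Delta = -16 * (80051) = -1280816
Delta mod 31 = 11

Delta = 11 (mod 31)


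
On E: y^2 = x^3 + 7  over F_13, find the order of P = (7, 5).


Compute successive multiples of P until we hit O:
  1P = (7, 5)
  2P = (8, 5)
  3P = (11, 8)
  4P = (11, 5)
  5P = (8, 8)
  6P = (7, 8)
  7P = O

ord(P) = 7


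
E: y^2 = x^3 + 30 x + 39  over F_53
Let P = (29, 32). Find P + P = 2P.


Doubling: s = (3 x1^2 + a) / (2 y1)
s = (3*29^2 + 30) / (2*32) mod 53 = 49
x3 = s^2 - 2 x1 mod 53 = 49^2 - 2*29 = 11
y3 = s (x1 - x3) - y1 mod 53 = 49 * (29 - 11) - 32 = 2

2P = (11, 2)


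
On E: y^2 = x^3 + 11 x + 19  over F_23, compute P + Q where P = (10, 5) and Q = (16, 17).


P != Q, so use the chord formula.
s = (y2 - y1) / (x2 - x1) = (12) / (6) mod 23 = 2
x3 = s^2 - x1 - x2 mod 23 = 2^2 - 10 - 16 = 1
y3 = s (x1 - x3) - y1 mod 23 = 2 * (10 - 1) - 5 = 13

P + Q = (1, 13)


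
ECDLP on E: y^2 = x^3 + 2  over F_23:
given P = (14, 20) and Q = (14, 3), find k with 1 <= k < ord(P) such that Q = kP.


Enumerate multiples of P until we hit Q = (14, 3):
  1P = (14, 20)
  2P = (8, 13)
  3P = (3, 12)
  4P = (9, 15)
  5P = (1, 16)
  6P = (10, 6)
  7P = (17, 4)
  8P = (0, 5)
  9P = (22, 1)
  10P = (16, 2)
  11P = (5, 14)
  12P = (7, 0)
  13P = (5, 9)
  14P = (16, 21)
  15P = (22, 22)
  16P = (0, 18)
  17P = (17, 19)
  18P = (10, 17)
  19P = (1, 7)
  20P = (9, 8)
  21P = (3, 11)
  22P = (8, 10)
  23P = (14, 3)
Match found at i = 23.

k = 23


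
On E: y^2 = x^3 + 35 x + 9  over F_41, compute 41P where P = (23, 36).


k = 41 = 101001_2 (binary, LSB first: 100101)
Double-and-add from P = (23, 36):
  bit 0 = 1: acc = O + (23, 36) = (23, 36)
  bit 1 = 0: acc unchanged = (23, 36)
  bit 2 = 0: acc unchanged = (23, 36)
  bit 3 = 1: acc = (23, 36) + (37, 25) = (4, 34)
  bit 4 = 0: acc unchanged = (4, 34)
  bit 5 = 1: acc = (4, 34) + (2, 28) = (3, 10)

41P = (3, 10)


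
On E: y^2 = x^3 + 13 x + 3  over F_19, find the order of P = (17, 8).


Compute successive multiples of P until we hit O:
  1P = (17, 8)
  2P = (8, 12)
  3P = (1, 6)
  4P = (12, 14)
  5P = (15, 1)
  6P = (4, 9)
  7P = (7, 0)
  8P = (4, 10)
  ... (continuing to 14P)
  14P = O

ord(P) = 14


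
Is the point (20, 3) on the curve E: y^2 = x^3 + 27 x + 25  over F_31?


Check whether y^2 = x^3 + 27 x + 25 (mod 31) for (x, y) = (20, 3).
LHS: y^2 = 3^2 mod 31 = 9
RHS: x^3 + 27 x + 25 = 20^3 + 27*20 + 25 mod 31 = 9
LHS = RHS

Yes, on the curve


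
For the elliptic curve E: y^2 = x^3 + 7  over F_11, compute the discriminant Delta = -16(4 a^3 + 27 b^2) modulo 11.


4 a^3 + 27 b^2 = 4*0^3 + 27*7^2 = 0 + 1323 = 1323
Delta = -16 * (1323) = -21168
Delta mod 11 = 7

Delta = 7 (mod 11)


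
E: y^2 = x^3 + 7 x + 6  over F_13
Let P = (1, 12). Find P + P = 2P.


Doubling: s = (3 x1^2 + a) / (2 y1)
s = (3*1^2 + 7) / (2*12) mod 13 = 8
x3 = s^2 - 2 x1 mod 13 = 8^2 - 2*1 = 10
y3 = s (x1 - x3) - y1 mod 13 = 8 * (1 - 10) - 12 = 7

2P = (10, 7)


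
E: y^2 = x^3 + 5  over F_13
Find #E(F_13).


For each x in F_13, count y with y^2 = x^3 + 0 x + 5 mod 13:
  x = 2: RHS = 0, y in [0]  -> 1 point(s)
  x = 4: RHS = 4, y in [2, 11]  -> 2 point(s)
  x = 5: RHS = 0, y in [0]  -> 1 point(s)
  x = 6: RHS = 0, y in [0]  -> 1 point(s)
  x = 7: RHS = 10, y in [6, 7]  -> 2 point(s)
  x = 8: RHS = 10, y in [6, 7]  -> 2 point(s)
  x = 10: RHS = 4, y in [2, 11]  -> 2 point(s)
  x = 11: RHS = 10, y in [6, 7]  -> 2 point(s)
  x = 12: RHS = 4, y in [2, 11]  -> 2 point(s)
Affine points: 15. Add the point at infinity: total = 16.

#E(F_13) = 16


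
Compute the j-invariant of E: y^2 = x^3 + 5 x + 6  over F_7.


Delta = -16(4 a^3 + 27 b^2) mod 7 = 3
-1728 * (4 a)^3 = -1728 * (4*5)^3 mod 7 = 6
j = 6 * 3^(-1) mod 7 = 2

j = 2 (mod 7)


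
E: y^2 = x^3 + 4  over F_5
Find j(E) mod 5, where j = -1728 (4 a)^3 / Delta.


Delta = -16(4 a^3 + 27 b^2) mod 5 = 3
-1728 * (4 a)^3 = -1728 * (4*0)^3 mod 5 = 0
j = 0 * 3^(-1) mod 5 = 0

j = 0 (mod 5)


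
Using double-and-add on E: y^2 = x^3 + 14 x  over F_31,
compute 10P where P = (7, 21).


k = 10 = 1010_2 (binary, LSB first: 0101)
Double-and-add from P = (7, 21):
  bit 0 = 0: acc unchanged = O
  bit 1 = 1: acc = O + (5, 28) = (5, 28)
  bit 2 = 0: acc unchanged = (5, 28)
  bit 3 = 1: acc = (5, 28) + (0, 0) = (9, 24)

10P = (9, 24)


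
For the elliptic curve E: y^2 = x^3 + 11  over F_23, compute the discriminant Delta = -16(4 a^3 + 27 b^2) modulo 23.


4 a^3 + 27 b^2 = 4*0^3 + 27*11^2 = 0 + 3267 = 3267
Delta = -16 * (3267) = -52272
Delta mod 23 = 7

Delta = 7 (mod 23)


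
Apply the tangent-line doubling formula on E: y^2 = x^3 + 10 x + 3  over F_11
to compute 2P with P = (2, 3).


Doubling: s = (3 x1^2 + a) / (2 y1)
s = (3*2^2 + 10) / (2*3) mod 11 = 0
x3 = s^2 - 2 x1 mod 11 = 0^2 - 2*2 = 7
y3 = s (x1 - x3) - y1 mod 11 = 0 * (2 - 7) - 3 = 8

2P = (7, 8)


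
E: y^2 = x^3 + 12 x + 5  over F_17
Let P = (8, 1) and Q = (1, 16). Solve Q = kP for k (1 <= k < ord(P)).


Enumerate multiples of P until we hit Q = (1, 16):
  1P = (8, 1)
  2P = (1, 16)
Match found at i = 2.

k = 2
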